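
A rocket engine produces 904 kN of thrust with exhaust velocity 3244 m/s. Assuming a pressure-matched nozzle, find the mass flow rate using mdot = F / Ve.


mdot = F / Ve = 904000 / 3244 = 278.7 kg/s

278.7 kg/s


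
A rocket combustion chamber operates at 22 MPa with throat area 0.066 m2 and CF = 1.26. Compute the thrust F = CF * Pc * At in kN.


F = 1.26 * 22e6 * 0.066 = 1.8295e+06 N = 1829.5 kN

1829.5 kN


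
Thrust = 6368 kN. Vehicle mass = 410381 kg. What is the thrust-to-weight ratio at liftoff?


TWR = 6368000 / (410381 * 9.81) = 1.58

1.58


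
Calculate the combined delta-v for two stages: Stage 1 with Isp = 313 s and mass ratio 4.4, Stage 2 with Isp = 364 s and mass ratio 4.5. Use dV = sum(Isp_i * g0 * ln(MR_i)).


dV1 = 313 * 9.81 * ln(4.4) = 4549.3 m/s
dV2 = 364 * 9.81 * ln(4.5) = 5370.8 m/s
Total dV = 4549.3 + 5370.8 = 9920.1 m/s ~ 9920 m/s

9920 m/s


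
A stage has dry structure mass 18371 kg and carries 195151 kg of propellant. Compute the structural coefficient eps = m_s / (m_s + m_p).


eps = 18371 / (18371 + 195151) = 0.086

0.086


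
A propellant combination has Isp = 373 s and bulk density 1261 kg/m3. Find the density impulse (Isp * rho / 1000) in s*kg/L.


rho*Isp = 373 * 1261 / 1000 = 470 s*kg/L

470 s*kg/L


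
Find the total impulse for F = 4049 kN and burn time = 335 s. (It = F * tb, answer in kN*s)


It = 4049 * 335 = 1356415 kN*s

1356415 kN*s


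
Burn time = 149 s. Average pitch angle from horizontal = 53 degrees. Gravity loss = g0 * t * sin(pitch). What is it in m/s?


GL = 9.81 * 149 * sin(53 deg) = 1167 m/s

1167 m/s


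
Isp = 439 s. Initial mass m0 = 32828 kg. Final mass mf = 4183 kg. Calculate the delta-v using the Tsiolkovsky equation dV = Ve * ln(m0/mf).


Ve = 439 * 9.81 = 4306.59 m/s
dV = 4306.59 * ln(32828/4183) = 8873 m/s

8873 m/s


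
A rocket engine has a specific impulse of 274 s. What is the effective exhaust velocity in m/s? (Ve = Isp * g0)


Ve = Isp * g0 = 274 * 9.81 = 2687.9 m/s

2687.9 m/s


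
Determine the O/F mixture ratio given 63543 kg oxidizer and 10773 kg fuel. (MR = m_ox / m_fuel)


MR = 63543 / 10773 = 5.9

5.9


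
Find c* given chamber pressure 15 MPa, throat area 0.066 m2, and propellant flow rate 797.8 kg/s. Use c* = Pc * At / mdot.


c* = 15e6 * 0.066 / 797.8 = 1241 m/s

1241 m/s


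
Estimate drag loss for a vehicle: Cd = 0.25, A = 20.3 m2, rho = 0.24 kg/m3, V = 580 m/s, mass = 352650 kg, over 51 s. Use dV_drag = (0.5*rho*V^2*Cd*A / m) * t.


D = 0.5 * 0.24 * 580^2 * 0.25 * 20.3 = 204867.6 N
a = 204867.6 / 352650 = 0.5809 m/s2
dV = 0.5809 * 51 = 29.6 m/s

29.6 m/s


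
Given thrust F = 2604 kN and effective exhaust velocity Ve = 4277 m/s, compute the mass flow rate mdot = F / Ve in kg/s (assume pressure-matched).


mdot = F / Ve = 2604000 / 4277 = 608.8 kg/s

608.8 kg/s


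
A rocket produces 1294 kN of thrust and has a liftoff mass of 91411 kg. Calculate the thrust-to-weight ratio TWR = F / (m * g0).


TWR = 1294000 / (91411 * 9.81) = 1.44

1.44


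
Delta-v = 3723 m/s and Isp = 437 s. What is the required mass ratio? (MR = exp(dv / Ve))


Ve = 437 * 9.81 = 4286.97 m/s
MR = exp(3723 / 4286.97) = 2.383

2.383


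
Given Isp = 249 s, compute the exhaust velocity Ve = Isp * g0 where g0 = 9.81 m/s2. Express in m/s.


Ve = Isp * g0 = 249 * 9.81 = 2442.7 m/s

2442.7 m/s


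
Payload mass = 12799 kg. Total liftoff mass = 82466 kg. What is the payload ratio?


PR = 12799 / 82466 = 0.1552

0.1552


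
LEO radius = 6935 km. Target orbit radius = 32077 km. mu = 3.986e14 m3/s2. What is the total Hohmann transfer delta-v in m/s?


V1 = sqrt(mu/r1) = 7581.33 m/s
dV1 = V1*(sqrt(2*r2/(r1+r2)) - 1) = 2140.73 m/s
V2 = sqrt(mu/r2) = 3525.1 m/s
dV2 = V2*(1 - sqrt(2*r1/(r1+r2))) = 1423.21 m/s
Total dV = 3564 m/s

3564 m/s


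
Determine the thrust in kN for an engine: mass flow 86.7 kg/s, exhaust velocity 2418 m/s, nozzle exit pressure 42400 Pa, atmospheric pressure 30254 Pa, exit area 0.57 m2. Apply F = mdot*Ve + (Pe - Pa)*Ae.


F = 86.7 * 2418 + (42400 - 30254) * 0.57 = 216564.0 N = 216.6 kN

216.6 kN


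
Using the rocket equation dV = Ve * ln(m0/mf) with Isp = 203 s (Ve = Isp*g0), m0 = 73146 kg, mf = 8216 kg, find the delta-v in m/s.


Ve = 203 * 9.81 = 1991.43 m/s
dV = 1991.43 * ln(73146/8216) = 4354 m/s

4354 m/s


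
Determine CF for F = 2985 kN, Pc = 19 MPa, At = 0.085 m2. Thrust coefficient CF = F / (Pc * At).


CF = 2985000 / (19e6 * 0.085) = 1.85

1.85


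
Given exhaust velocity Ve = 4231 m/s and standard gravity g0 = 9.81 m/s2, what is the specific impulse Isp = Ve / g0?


Isp = Ve / g0 = 4231 / 9.81 = 431.3 s

431.3 s


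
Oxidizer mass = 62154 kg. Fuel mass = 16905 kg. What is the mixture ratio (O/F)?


MR = 62154 / 16905 = 3.68

3.68


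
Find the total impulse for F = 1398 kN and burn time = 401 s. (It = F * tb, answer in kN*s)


It = 1398 * 401 = 560598 kN*s

560598 kN*s


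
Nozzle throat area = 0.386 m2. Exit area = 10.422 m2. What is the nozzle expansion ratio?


AR = 10.422 / 0.386 = 27.0

27.0


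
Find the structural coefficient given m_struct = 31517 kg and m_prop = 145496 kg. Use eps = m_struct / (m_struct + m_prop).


eps = 31517 / (31517 + 145496) = 0.178

0.178


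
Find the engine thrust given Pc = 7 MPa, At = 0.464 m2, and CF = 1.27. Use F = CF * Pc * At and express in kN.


F = 1.27 * 7e6 * 0.464 = 4.1250e+06 N = 4125.0 kN

4125.0 kN


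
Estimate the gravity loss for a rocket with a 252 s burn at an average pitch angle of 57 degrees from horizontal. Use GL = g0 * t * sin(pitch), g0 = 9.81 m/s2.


GL = 9.81 * 252 * sin(57 deg) = 2073 m/s

2073 m/s


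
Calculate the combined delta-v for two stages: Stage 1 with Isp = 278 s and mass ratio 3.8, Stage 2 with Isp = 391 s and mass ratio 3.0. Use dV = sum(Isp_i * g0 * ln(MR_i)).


dV1 = 278 * 9.81 * ln(3.8) = 3640.8 m/s
dV2 = 391 * 9.81 * ln(3.0) = 4214.0 m/s
Total dV = 3640.8 + 4214.0 = 7854.8 m/s ~ 7855 m/s

7855 m/s


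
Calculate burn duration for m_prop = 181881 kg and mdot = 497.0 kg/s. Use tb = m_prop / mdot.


tb = 181881 / 497.0 = 366.0 s

366.0 s


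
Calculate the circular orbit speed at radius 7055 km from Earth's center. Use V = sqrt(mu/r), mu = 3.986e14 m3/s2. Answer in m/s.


V = sqrt(3.986e14 / 7055000) = 7517 m/s

7517 m/s


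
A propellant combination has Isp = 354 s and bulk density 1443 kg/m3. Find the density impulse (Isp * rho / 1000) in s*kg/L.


rho*Isp = 354 * 1443 / 1000 = 511 s*kg/L

511 s*kg/L


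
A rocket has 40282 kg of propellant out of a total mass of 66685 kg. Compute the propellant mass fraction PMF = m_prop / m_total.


PMF = 40282 / 66685 = 0.604

0.604


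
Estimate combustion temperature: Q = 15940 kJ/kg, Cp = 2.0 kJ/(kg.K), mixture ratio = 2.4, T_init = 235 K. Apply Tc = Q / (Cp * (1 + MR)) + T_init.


Tc = 15940 / (2.0 * (1 + 2.4)) + 235 = 2579 K

2579 K


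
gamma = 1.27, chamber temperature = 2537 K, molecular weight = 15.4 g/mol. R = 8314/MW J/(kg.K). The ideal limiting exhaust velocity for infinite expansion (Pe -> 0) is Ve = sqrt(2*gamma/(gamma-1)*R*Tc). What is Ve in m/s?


R = 8314 / 15.4 = 539.87 J/(kg.K)
Ve = sqrt(2 * 1.27 / (1.27 - 1) * 539.87 * 2537) = 3590 m/s

3590 m/s


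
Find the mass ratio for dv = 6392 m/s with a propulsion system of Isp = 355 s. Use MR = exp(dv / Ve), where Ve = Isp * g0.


Ve = 355 * 9.81 = 3482.55 m/s
MR = exp(6392 / 3482.55) = 6.268

6.268


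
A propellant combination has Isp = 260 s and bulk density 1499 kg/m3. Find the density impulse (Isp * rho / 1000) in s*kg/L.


rho*Isp = 260 * 1499 / 1000 = 390 s*kg/L

390 s*kg/L


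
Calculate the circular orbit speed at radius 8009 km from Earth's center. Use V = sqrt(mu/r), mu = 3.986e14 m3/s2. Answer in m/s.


V = sqrt(3.986e14 / 8009000) = 7055 m/s

7055 m/s


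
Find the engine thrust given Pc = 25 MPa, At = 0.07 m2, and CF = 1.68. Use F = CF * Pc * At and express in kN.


F = 1.68 * 25e6 * 0.07 = 2.9400e+06 N = 2940.0 kN

2940.0 kN


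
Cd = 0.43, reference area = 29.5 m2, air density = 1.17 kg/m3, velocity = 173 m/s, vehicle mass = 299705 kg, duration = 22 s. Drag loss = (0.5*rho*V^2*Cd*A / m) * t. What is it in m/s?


D = 0.5 * 1.17 * 173^2 * 0.43 * 29.5 = 222094.88 N
a = 222094.88 / 299705 = 0.741 m/s2
dV = 0.741 * 22 = 16.3 m/s

16.3 m/s


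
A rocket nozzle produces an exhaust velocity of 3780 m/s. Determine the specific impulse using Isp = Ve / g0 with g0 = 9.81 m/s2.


Isp = Ve / g0 = 3780 / 9.81 = 385.3 s

385.3 s


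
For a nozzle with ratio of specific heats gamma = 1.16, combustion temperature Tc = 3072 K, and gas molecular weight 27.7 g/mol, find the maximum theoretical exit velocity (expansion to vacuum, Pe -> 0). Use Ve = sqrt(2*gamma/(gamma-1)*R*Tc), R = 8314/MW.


R = 8314 / 27.7 = 300.14 J/(kg.K)
Ve = sqrt(2 * 1.16 / (1.16 - 1) * 300.14 * 3072) = 3656 m/s

3656 m/s


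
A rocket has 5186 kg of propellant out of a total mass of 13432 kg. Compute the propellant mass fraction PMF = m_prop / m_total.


PMF = 5186 / 13432 = 0.386

0.386


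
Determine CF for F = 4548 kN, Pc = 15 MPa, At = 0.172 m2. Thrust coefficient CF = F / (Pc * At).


CF = 4548000 / (15e6 * 0.172) = 1.76

1.76


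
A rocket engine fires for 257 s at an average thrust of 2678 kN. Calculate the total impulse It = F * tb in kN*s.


It = 2678 * 257 = 688246 kN*s

688246 kN*s


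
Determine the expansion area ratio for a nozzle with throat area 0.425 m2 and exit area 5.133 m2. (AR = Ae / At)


AR = 5.133 / 0.425 = 12.1

12.1


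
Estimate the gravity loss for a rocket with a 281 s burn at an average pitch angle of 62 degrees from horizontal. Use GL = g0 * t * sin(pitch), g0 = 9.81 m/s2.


GL = 9.81 * 281 * sin(62 deg) = 2434 m/s

2434 m/s


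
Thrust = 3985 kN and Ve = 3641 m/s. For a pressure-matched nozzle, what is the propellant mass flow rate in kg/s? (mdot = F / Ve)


mdot = F / Ve = 3985000 / 3641 = 1094.5 kg/s

1094.5 kg/s


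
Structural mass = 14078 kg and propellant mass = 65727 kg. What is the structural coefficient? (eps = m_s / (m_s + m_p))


eps = 14078 / (14078 + 65727) = 0.1764

0.1764


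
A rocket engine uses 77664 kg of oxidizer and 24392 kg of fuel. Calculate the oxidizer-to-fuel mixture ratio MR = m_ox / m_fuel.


MR = 77664 / 24392 = 3.18

3.18


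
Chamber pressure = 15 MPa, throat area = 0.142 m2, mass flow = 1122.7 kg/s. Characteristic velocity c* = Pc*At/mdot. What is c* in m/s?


c* = 15e6 * 0.142 / 1122.7 = 1897 m/s

1897 m/s


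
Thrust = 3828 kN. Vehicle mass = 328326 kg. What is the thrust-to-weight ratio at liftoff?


TWR = 3828000 / (328326 * 9.81) = 1.19

1.19


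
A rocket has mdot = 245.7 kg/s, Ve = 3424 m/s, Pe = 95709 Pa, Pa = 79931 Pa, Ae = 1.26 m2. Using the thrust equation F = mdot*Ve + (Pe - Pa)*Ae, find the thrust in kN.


F = 245.7 * 3424 + (95709 - 79931) * 1.26 = 861157.0 N = 861.2 kN

861.2 kN


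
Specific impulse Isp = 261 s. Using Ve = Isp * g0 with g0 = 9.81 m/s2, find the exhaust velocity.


Ve = Isp * g0 = 261 * 9.81 = 2560.4 m/s

2560.4 m/s


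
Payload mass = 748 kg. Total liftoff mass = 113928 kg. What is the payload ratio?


PR = 748 / 113928 = 0.0066

0.0066


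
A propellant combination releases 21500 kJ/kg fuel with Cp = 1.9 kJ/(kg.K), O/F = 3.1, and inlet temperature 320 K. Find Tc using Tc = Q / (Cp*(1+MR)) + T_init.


Tc = 21500 / (1.9 * (1 + 3.1)) + 320 = 3080 K

3080 K


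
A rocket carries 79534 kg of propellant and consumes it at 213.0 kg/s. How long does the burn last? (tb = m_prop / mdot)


tb = 79534 / 213.0 = 373.4 s

373.4 s


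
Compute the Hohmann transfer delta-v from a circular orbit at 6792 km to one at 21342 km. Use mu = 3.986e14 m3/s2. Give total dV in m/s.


V1 = sqrt(mu/r1) = 7660.72 m/s
dV1 = V1*(sqrt(2*r2/(r1+r2)) - 1) = 1775.25 m/s
V2 = sqrt(mu/r2) = 4321.66 m/s
dV2 = V2*(1 - sqrt(2*r1/(r1+r2))) = 1318.71 m/s
Total dV = 3094 m/s

3094 m/s


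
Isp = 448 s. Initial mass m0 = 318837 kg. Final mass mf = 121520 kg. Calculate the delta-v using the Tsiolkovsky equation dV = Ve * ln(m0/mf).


Ve = 448 * 9.81 = 4394.88 m/s
dV = 4394.88 * ln(318837/121520) = 4239 m/s

4239 m/s


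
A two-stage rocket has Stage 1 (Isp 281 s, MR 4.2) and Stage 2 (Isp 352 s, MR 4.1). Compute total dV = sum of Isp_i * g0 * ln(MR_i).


dV1 = 281 * 9.81 * ln(4.2) = 3956.0 m/s
dV2 = 352 * 9.81 * ln(4.1) = 4872.3 m/s
Total dV = 3956.0 + 4872.3 = 8828.3 m/s ~ 8828 m/s

8828 m/s


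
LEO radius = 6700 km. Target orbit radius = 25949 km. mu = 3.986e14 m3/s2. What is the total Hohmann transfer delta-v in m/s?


V1 = sqrt(mu/r1) = 7713.14 m/s
dV1 = V1*(sqrt(2*r2/(r1+r2)) - 1) = 2011.46 m/s
V2 = sqrt(mu/r2) = 3919.3 m/s
dV2 = V2*(1 - sqrt(2*r1/(r1+r2))) = 1408.42 m/s
Total dV = 3420 m/s

3420 m/s


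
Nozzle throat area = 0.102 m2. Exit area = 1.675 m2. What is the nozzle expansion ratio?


AR = 1.675 / 0.102 = 16.4

16.4


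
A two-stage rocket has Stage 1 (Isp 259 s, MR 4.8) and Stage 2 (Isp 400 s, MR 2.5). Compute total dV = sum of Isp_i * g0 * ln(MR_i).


dV1 = 259 * 9.81 * ln(4.8) = 3985.5 m/s
dV2 = 400 * 9.81 * ln(2.5) = 3595.5 m/s
Total dV = 3985.5 + 3595.5 = 7581.0 m/s ~ 7581 m/s

7581 m/s


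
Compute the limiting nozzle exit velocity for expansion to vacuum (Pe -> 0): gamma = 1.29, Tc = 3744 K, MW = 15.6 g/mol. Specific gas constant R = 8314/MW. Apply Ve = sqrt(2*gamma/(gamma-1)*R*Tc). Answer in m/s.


R = 8314 / 15.6 = 532.95 J/(kg.K)
Ve = sqrt(2 * 1.29 / (1.29 - 1) * 532.95 * 3744) = 4213 m/s

4213 m/s


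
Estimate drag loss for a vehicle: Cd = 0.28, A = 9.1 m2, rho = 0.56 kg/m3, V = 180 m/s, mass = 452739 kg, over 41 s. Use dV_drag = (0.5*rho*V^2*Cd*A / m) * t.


D = 0.5 * 0.56 * 180^2 * 0.28 * 9.1 = 23115.46 N
a = 23115.46 / 452739 = 0.0511 m/s2
dV = 0.0511 * 41 = 2.1 m/s

2.1 m/s


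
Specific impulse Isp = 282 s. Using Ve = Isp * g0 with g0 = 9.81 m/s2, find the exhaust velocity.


Ve = Isp * g0 = 282 * 9.81 = 2766.4 m/s

2766.4 m/s


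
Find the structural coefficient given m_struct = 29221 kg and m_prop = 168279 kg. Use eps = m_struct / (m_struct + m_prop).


eps = 29221 / (29221 + 168279) = 0.148

0.148


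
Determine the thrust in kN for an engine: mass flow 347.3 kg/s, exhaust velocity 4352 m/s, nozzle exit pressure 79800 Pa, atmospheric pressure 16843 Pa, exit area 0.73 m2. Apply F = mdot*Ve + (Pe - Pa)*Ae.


F = 347.3 * 4352 + (79800 - 16843) * 0.73 = 1.5574e+06 N = 1557.4 kN

1557.4 kN


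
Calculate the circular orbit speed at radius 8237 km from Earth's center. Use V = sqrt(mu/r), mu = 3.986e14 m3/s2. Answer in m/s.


V = sqrt(3.986e14 / 8237000) = 6956 m/s

6956 m/s


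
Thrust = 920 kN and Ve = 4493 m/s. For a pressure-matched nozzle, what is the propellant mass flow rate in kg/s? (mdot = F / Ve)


mdot = F / Ve = 920000 / 4493 = 204.8 kg/s

204.8 kg/s


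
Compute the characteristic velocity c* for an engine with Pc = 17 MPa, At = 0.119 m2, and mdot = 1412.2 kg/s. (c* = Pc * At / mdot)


c* = 17e6 * 0.119 / 1412.2 = 1433 m/s

1433 m/s


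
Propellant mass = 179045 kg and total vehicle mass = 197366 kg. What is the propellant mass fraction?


PMF = 179045 / 197366 = 0.907

0.907


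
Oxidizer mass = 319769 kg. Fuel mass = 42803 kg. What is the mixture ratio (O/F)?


MR = 319769 / 42803 = 7.47

7.47


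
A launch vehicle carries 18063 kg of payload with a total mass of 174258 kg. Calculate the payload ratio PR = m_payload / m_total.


PR = 18063 / 174258 = 0.1037

0.1037


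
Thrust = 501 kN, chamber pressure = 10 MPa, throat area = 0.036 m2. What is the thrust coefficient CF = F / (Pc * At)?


CF = 501000 / (10e6 * 0.036) = 1.39

1.39


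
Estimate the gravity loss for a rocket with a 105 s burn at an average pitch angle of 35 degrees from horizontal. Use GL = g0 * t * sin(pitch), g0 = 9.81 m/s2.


GL = 9.81 * 105 * sin(35 deg) = 591 m/s

591 m/s


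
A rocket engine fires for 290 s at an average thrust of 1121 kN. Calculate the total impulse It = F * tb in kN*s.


It = 1121 * 290 = 325090 kN*s

325090 kN*s


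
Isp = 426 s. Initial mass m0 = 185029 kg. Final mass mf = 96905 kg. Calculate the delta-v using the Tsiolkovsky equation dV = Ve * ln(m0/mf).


Ve = 426 * 9.81 = 4179.06 m/s
dV = 4179.06 * ln(185029/96905) = 2703 m/s

2703 m/s


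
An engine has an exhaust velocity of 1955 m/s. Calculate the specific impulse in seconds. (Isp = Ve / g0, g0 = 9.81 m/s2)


Isp = Ve / g0 = 1955 / 9.81 = 199.3 s

199.3 s


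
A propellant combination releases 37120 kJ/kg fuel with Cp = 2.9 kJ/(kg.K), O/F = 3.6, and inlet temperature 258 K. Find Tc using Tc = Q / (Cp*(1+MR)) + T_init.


Tc = 37120 / (2.9 * (1 + 3.6)) + 258 = 3041 K

3041 K


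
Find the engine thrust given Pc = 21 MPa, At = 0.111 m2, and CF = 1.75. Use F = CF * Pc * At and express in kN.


F = 1.75 * 21e6 * 0.111 = 4.0792e+06 N = 4079.2 kN

4079.2 kN


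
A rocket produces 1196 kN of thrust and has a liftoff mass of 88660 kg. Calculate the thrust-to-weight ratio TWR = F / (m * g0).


TWR = 1196000 / (88660 * 9.81) = 1.38

1.38


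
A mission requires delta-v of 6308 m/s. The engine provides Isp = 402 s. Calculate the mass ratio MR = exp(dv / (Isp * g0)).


Ve = 402 * 9.81 = 3943.62 m/s
MR = exp(6308 / 3943.62) = 4.951

4.951


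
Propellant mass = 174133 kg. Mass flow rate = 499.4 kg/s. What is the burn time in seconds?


tb = 174133 / 499.4 = 348.7 s

348.7 s


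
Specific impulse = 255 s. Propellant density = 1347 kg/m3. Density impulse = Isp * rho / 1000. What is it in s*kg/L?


rho*Isp = 255 * 1347 / 1000 = 343 s*kg/L

343 s*kg/L


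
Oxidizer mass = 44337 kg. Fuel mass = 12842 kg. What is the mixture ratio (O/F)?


MR = 44337 / 12842 = 3.45

3.45


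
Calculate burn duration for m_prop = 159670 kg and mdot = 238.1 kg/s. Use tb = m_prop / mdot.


tb = 159670 / 238.1 = 670.6 s

670.6 s


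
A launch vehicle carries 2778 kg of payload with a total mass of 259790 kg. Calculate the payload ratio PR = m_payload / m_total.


PR = 2778 / 259790 = 0.0107

0.0107


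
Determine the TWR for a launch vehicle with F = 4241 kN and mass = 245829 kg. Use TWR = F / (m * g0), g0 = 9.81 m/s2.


TWR = 4241000 / (245829 * 9.81) = 1.76

1.76


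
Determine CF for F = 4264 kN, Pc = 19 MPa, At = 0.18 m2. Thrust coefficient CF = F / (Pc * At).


CF = 4264000 / (19e6 * 0.18) = 1.25

1.25


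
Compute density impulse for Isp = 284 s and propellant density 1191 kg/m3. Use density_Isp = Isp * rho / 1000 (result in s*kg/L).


rho*Isp = 284 * 1191 / 1000 = 338 s*kg/L

338 s*kg/L


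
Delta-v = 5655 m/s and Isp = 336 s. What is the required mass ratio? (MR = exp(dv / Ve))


Ve = 336 * 9.81 = 3296.16 m/s
MR = exp(5655 / 3296.16) = 5.56

5.56


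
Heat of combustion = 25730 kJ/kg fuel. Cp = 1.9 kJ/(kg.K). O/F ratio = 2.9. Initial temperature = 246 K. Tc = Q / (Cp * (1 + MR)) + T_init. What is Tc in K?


Tc = 25730 / (1.9 * (1 + 2.9)) + 246 = 3718 K

3718 K


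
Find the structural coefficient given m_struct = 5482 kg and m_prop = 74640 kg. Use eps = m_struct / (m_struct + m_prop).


eps = 5482 / (5482 + 74640) = 0.0684

0.0684


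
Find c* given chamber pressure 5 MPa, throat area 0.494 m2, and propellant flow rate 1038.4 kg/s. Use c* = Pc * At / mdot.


c* = 5e6 * 0.494 / 1038.4 = 2379 m/s

2379 m/s


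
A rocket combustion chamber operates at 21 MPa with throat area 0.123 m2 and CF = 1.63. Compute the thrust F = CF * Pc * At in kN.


F = 1.63 * 21e6 * 0.123 = 4.2103e+06 N = 4210.3 kN

4210.3 kN


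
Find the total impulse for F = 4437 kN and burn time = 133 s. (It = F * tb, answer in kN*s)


It = 4437 * 133 = 590121 kN*s

590121 kN*s


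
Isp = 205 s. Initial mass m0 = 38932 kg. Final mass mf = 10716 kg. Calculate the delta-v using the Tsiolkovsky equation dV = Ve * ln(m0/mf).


Ve = 205 * 9.81 = 2011.05 m/s
dV = 2011.05 * ln(38932/10716) = 2594 m/s

2594 m/s


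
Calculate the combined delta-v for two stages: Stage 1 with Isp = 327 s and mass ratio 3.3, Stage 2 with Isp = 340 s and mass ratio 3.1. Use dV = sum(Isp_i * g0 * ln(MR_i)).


dV1 = 327 * 9.81 * ln(3.3) = 3829.9 m/s
dV2 = 340 * 9.81 * ln(3.1) = 3773.7 m/s
Total dV = 3829.9 + 3773.7 = 7603.6 m/s ~ 7604 m/s

7604 m/s


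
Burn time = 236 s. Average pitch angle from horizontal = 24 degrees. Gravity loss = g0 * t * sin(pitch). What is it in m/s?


GL = 9.81 * 236 * sin(24 deg) = 942 m/s

942 m/s


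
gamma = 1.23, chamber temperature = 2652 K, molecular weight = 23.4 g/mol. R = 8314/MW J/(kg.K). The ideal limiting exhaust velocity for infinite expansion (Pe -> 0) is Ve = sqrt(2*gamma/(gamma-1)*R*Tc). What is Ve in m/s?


R = 8314 / 23.4 = 355.3 J/(kg.K)
Ve = sqrt(2 * 1.23 / (1.23 - 1) * 355.3 * 2652) = 3175 m/s

3175 m/s


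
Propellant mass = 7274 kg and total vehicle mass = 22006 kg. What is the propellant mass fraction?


PMF = 7274 / 22006 = 0.331

0.331


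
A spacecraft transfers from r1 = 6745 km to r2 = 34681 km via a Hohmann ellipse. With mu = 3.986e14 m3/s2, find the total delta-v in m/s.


V1 = sqrt(mu/r1) = 7687.37 m/s
dV1 = V1*(sqrt(2*r2/(r1+r2)) - 1) = 2259.86 m/s
V2 = sqrt(mu/r2) = 3390.18 m/s
dV2 = V2*(1 - sqrt(2*r1/(r1+r2))) = 1455.58 m/s
Total dV = 3715 m/s

3715 m/s


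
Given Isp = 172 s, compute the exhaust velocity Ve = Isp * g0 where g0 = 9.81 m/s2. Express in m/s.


Ve = Isp * g0 = 172 * 9.81 = 1687.3 m/s

1687.3 m/s


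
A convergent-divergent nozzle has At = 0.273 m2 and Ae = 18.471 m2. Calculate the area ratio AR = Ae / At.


AR = 18.471 / 0.273 = 67.7

67.7


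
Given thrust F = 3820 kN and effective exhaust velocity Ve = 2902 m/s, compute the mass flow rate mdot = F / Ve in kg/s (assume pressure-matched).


mdot = F / Ve = 3820000 / 2902 = 1316.3 kg/s

1316.3 kg/s


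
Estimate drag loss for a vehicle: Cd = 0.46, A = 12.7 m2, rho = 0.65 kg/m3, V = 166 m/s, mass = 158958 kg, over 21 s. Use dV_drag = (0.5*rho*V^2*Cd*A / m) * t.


D = 0.5 * 0.65 * 166^2 * 0.46 * 12.7 = 52319.2 N
a = 52319.2 / 158958 = 0.3291 m/s2
dV = 0.3291 * 21 = 6.9 m/s

6.9 m/s


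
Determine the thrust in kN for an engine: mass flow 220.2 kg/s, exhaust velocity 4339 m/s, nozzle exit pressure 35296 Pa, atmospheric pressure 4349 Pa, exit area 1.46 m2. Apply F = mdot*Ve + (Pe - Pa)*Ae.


F = 220.2 * 4339 + (35296 - 4349) * 1.46 = 1.0006e+06 N = 1000.6 kN

1000.6 kN


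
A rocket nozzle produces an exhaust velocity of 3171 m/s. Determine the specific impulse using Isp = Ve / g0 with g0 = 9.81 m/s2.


Isp = Ve / g0 = 3171 / 9.81 = 323.2 s

323.2 s


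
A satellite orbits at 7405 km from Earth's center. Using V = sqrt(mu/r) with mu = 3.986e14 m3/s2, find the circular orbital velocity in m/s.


V = sqrt(3.986e14 / 7405000) = 7337 m/s

7337 m/s


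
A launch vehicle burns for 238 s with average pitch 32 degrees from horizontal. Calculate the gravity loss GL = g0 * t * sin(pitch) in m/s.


GL = 9.81 * 238 * sin(32 deg) = 1237 m/s

1237 m/s


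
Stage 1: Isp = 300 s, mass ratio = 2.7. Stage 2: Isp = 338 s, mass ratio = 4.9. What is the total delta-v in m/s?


dV1 = 300 * 9.81 * ln(2.7) = 2923.1 m/s
dV2 = 338 * 9.81 * ln(4.9) = 5269.6 m/s
Total dV = 2923.1 + 5269.6 = 8192.7 m/s ~ 8193 m/s

8193 m/s


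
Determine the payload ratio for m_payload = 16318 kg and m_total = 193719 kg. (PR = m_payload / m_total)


PR = 16318 / 193719 = 0.0842

0.0842


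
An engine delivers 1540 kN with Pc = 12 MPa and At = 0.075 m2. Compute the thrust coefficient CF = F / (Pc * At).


CF = 1540000 / (12e6 * 0.075) = 1.71

1.71


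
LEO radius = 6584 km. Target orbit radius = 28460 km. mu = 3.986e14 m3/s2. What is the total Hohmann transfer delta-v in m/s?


V1 = sqrt(mu/r1) = 7780.79 m/s
dV1 = V1*(sqrt(2*r2/(r1+r2)) - 1) = 2135.5 m/s
V2 = sqrt(mu/r2) = 3742.41 m/s
dV2 = V2*(1 - sqrt(2*r1/(r1+r2))) = 1448.35 m/s
Total dV = 3584 m/s

3584 m/s


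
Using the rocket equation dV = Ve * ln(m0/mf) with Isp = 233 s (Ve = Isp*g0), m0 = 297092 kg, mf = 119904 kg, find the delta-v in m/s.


Ve = 233 * 9.81 = 2285.73 m/s
dV = 2285.73 * ln(297092/119904) = 2074 m/s

2074 m/s


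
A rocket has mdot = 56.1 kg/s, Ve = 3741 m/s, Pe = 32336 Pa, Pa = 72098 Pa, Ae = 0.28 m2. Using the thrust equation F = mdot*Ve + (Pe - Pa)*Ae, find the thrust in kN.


F = 56.1 * 3741 + (32336 - 72098) * 0.28 = 198737.0 N = 198.7 kN

198.7 kN


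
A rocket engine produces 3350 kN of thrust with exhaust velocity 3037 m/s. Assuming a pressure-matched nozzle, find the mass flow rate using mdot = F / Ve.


mdot = F / Ve = 3350000 / 3037 = 1103.1 kg/s

1103.1 kg/s


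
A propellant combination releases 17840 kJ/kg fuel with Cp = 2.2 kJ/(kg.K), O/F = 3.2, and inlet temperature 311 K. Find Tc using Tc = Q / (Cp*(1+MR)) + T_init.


Tc = 17840 / (2.2 * (1 + 3.2)) + 311 = 2242 K

2242 K


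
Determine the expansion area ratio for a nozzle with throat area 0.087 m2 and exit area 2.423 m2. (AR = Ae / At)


AR = 2.423 / 0.087 = 27.9

27.9


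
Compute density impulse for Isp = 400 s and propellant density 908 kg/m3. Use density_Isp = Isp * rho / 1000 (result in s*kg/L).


rho*Isp = 400 * 908 / 1000 = 363 s*kg/L

363 s*kg/L


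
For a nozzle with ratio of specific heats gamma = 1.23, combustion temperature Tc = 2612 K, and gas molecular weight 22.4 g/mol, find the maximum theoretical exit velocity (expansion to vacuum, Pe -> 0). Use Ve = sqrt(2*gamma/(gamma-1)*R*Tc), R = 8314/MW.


R = 8314 / 22.4 = 371.16 J/(kg.K)
Ve = sqrt(2 * 1.23 / (1.23 - 1) * 371.16 * 2612) = 3220 m/s

3220 m/s


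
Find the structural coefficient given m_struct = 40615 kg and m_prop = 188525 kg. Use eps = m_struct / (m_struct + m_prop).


eps = 40615 / (40615 + 188525) = 0.1772

0.1772


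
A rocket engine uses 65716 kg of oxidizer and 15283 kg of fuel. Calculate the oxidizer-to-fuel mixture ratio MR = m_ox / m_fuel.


MR = 65716 / 15283 = 4.3

4.3


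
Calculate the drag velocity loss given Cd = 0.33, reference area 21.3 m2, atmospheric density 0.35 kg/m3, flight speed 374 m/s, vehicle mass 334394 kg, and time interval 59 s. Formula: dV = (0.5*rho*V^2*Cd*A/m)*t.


D = 0.5 * 0.35 * 374^2 * 0.33 * 21.3 = 172057.97 N
a = 172057.97 / 334394 = 0.5145 m/s2
dV = 0.5145 * 59 = 30.4 m/s

30.4 m/s


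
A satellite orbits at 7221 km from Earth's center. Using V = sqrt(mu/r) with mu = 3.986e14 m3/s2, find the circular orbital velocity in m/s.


V = sqrt(3.986e14 / 7221000) = 7430 m/s

7430 m/s


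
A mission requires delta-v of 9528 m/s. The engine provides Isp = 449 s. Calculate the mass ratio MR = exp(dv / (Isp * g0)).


Ve = 449 * 9.81 = 4404.69 m/s
MR = exp(9528 / 4404.69) = 8.698

8.698


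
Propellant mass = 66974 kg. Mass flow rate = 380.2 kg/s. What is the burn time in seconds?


tb = 66974 / 380.2 = 176.2 s

176.2 s


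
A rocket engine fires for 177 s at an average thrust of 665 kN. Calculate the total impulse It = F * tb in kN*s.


It = 665 * 177 = 117705 kN*s

117705 kN*s


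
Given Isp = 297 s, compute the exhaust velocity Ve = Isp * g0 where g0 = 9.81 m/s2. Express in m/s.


Ve = Isp * g0 = 297 * 9.81 = 2913.6 m/s

2913.6 m/s


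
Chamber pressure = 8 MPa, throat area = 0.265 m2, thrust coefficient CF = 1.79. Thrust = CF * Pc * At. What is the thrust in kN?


F = 1.79 * 8e6 * 0.265 = 3.7948e+06 N = 3794.8 kN

3794.8 kN


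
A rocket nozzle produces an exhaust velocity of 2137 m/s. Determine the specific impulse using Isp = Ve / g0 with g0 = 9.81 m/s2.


Isp = Ve / g0 = 2137 / 9.81 = 217.8 s

217.8 s


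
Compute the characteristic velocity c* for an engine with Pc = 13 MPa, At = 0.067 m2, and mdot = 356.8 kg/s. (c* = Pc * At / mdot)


c* = 13e6 * 0.067 / 356.8 = 2441 m/s

2441 m/s


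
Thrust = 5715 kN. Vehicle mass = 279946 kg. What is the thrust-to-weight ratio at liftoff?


TWR = 5715000 / (279946 * 9.81) = 2.08

2.08


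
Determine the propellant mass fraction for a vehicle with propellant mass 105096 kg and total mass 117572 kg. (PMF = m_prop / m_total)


PMF = 105096 / 117572 = 0.894

0.894


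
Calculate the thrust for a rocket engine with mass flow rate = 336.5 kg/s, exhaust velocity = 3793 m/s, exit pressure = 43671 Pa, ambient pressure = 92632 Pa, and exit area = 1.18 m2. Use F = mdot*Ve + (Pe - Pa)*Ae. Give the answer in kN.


F = 336.5 * 3793 + (43671 - 92632) * 1.18 = 1.2186e+06 N = 1218.6 kN

1218.6 kN


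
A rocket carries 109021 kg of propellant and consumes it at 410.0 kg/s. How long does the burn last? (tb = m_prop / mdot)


tb = 109021 / 410.0 = 265.9 s

265.9 s


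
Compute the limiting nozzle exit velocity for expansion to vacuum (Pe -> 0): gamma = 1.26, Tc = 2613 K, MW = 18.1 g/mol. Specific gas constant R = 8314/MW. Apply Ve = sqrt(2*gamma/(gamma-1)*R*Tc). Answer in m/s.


R = 8314 / 18.1 = 459.34 J/(kg.K)
Ve = sqrt(2 * 1.26 / (1.26 - 1) * 459.34 * 2613) = 3411 m/s

3411 m/s


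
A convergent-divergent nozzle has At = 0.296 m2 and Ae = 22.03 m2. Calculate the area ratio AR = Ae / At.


AR = 22.03 / 0.296 = 74.4

74.4


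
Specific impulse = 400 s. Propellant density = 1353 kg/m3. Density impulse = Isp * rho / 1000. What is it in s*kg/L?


rho*Isp = 400 * 1353 / 1000 = 541 s*kg/L

541 s*kg/L


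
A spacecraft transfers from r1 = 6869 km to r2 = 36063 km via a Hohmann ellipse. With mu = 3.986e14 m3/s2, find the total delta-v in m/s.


V1 = sqrt(mu/r1) = 7617.67 m/s
dV1 = V1*(sqrt(2*r2/(r1+r2)) - 1) = 2255.97 m/s
V2 = sqrt(mu/r2) = 3324.59 m/s
dV2 = V2*(1 - sqrt(2*r1/(r1+r2))) = 1443.93 m/s
Total dV = 3700 m/s

3700 m/s


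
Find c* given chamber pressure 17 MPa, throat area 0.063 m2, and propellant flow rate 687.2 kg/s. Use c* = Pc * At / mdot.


c* = 17e6 * 0.063 / 687.2 = 1558 m/s

1558 m/s


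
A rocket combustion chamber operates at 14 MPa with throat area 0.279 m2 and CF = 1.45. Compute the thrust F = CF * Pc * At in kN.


F = 1.45 * 14e6 * 0.279 = 5.6637e+06 N = 5663.7 kN

5663.7 kN


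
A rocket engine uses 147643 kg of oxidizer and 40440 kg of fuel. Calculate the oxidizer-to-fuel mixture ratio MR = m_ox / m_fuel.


MR = 147643 / 40440 = 3.65

3.65


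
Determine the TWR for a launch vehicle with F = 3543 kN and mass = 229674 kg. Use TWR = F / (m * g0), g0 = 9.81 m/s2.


TWR = 3543000 / (229674 * 9.81) = 1.57

1.57


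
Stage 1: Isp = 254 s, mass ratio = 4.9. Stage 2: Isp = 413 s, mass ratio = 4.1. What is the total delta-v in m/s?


dV1 = 254 * 9.81 * ln(4.9) = 3960.0 m/s
dV2 = 413 * 9.81 * ln(4.1) = 5716.7 m/s
Total dV = 3960.0 + 5716.7 = 9676.7 m/s ~ 9677 m/s

9677 m/s


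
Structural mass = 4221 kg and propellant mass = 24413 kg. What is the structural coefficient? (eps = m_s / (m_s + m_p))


eps = 4221 / (4221 + 24413) = 0.1474

0.1474


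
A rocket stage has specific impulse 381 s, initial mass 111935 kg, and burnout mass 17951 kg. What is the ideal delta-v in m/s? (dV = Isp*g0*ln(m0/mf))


Ve = 381 * 9.81 = 3737.61 m/s
dV = 3737.61 * ln(111935/17951) = 6841 m/s

6841 m/s


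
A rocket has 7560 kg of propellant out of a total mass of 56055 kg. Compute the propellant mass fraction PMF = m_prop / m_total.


PMF = 7560 / 56055 = 0.135

0.135


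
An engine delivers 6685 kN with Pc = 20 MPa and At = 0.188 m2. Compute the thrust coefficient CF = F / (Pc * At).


CF = 6685000 / (20e6 * 0.188) = 1.78

1.78


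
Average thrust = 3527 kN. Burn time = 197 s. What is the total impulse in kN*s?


It = 3527 * 197 = 694819 kN*s

694819 kN*s


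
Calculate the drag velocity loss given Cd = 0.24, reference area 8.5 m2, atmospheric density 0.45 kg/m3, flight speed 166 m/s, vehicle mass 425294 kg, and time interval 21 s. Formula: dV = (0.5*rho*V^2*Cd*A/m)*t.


D = 0.5 * 0.45 * 166^2 * 0.24 * 8.5 = 12648.2 N
a = 12648.2 / 425294 = 0.0297 m/s2
dV = 0.0297 * 21 = 0.6 m/s

0.6 m/s


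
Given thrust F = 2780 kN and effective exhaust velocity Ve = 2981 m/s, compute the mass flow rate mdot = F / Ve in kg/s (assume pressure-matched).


mdot = F / Ve = 2780000 / 2981 = 932.6 kg/s

932.6 kg/s


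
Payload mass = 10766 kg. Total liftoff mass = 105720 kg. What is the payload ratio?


PR = 10766 / 105720 = 0.1018

0.1018


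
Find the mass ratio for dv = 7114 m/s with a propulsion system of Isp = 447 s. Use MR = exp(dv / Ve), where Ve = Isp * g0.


Ve = 447 * 9.81 = 4385.07 m/s
MR = exp(7114 / 4385.07) = 5.065

5.065


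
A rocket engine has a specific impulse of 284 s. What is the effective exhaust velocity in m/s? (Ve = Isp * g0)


Ve = Isp * g0 = 284 * 9.81 = 2786.0 m/s

2786.0 m/s


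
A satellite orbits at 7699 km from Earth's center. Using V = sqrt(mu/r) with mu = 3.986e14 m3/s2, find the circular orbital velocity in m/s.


V = sqrt(3.986e14 / 7699000) = 7195 m/s

7195 m/s


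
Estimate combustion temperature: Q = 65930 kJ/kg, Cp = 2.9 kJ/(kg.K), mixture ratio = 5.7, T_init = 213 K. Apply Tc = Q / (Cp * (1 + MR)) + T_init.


Tc = 65930 / (2.9 * (1 + 5.7)) + 213 = 3606 K

3606 K


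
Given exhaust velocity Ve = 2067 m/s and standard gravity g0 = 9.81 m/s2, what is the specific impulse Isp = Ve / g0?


Isp = Ve / g0 = 2067 / 9.81 = 210.7 s

210.7 s


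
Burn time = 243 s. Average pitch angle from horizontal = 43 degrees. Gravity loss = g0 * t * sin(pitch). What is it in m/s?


GL = 9.81 * 243 * sin(43 deg) = 1626 m/s

1626 m/s


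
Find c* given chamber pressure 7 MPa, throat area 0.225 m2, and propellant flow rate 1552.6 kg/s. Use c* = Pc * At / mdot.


c* = 7e6 * 0.225 / 1552.6 = 1014 m/s

1014 m/s


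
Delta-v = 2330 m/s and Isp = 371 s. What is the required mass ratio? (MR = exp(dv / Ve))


Ve = 371 * 9.81 = 3639.51 m/s
MR = exp(2330 / 3639.51) = 1.897

1.897


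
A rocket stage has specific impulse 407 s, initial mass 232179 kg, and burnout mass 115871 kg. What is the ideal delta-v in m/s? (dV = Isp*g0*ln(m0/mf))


Ve = 407 * 9.81 = 3992.67 m/s
dV = 3992.67 * ln(232179/115871) = 2775 m/s

2775 m/s


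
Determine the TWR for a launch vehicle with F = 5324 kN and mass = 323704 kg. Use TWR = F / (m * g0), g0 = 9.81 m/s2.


TWR = 5324000 / (323704 * 9.81) = 1.68

1.68


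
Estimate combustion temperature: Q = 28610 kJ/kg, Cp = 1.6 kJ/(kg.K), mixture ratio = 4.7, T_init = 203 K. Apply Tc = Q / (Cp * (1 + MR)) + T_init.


Tc = 28610 / (1.6 * (1 + 4.7)) + 203 = 3340 K

3340 K


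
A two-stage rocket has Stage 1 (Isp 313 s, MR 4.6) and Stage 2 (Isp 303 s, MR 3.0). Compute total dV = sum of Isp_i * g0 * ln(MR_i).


dV1 = 313 * 9.81 * ln(4.6) = 4685.8 m/s
dV2 = 303 * 9.81 * ln(3.0) = 3265.5 m/s
Total dV = 4685.8 + 3265.5 = 7951.3 m/s ~ 7951 m/s

7951 m/s


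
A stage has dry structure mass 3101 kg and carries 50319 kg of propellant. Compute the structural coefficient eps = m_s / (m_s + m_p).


eps = 3101 / (3101 + 50319) = 0.058

0.058


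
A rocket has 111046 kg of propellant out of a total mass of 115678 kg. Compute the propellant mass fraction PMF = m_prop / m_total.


PMF = 111046 / 115678 = 0.96

0.96


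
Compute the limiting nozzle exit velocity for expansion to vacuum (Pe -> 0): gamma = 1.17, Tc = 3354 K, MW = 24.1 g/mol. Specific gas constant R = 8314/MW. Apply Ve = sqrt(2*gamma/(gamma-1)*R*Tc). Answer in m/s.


R = 8314 / 24.1 = 344.98 J/(kg.K)
Ve = sqrt(2 * 1.17 / (1.17 - 1) * 344.98 * 3354) = 3991 m/s

3991 m/s


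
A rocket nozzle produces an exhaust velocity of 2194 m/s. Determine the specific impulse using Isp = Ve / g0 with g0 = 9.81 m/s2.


Isp = Ve / g0 = 2194 / 9.81 = 223.6 s

223.6 s


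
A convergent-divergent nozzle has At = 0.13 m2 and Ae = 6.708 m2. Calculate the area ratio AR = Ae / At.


AR = 6.708 / 0.13 = 51.6

51.6


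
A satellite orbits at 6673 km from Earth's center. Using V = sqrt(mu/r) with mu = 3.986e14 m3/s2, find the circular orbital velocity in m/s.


V = sqrt(3.986e14 / 6673000) = 7729 m/s

7729 m/s


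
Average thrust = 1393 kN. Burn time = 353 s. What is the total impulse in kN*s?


It = 1393 * 353 = 491729 kN*s

491729 kN*s


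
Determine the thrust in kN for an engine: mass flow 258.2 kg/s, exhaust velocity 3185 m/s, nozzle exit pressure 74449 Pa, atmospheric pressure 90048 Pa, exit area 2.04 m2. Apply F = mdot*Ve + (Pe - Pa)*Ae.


F = 258.2 * 3185 + (74449 - 90048) * 2.04 = 790545.0 N = 790.5 kN

790.5 kN


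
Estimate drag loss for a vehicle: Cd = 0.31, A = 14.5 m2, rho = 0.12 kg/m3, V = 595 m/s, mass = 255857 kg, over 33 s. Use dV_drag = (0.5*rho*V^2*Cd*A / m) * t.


D = 0.5 * 0.12 * 595^2 * 0.31 * 14.5 = 95480.54 N
a = 95480.54 / 255857 = 0.3732 m/s2
dV = 0.3732 * 33 = 12.3 m/s

12.3 m/s


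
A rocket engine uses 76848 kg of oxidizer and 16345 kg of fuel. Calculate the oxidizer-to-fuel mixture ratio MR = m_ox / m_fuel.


MR = 76848 / 16345 = 4.7

4.7


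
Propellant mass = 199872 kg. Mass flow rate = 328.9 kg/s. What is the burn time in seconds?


tb = 199872 / 328.9 = 607.7 s

607.7 s


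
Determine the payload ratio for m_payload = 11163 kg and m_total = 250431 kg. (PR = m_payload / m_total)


PR = 11163 / 250431 = 0.0446

0.0446


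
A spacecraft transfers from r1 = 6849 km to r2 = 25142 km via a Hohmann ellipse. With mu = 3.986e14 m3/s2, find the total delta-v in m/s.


V1 = sqrt(mu/r1) = 7628.78 m/s
dV1 = V1*(sqrt(2*r2/(r1+r2)) - 1) = 1935.58 m/s
V2 = sqrt(mu/r2) = 3981.7 m/s
dV2 = V2*(1 - sqrt(2*r1/(r1+r2))) = 1376.25 m/s
Total dV = 3312 m/s

3312 m/s


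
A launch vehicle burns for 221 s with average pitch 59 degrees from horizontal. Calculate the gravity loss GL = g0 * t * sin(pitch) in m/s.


GL = 9.81 * 221 * sin(59 deg) = 1858 m/s

1858 m/s


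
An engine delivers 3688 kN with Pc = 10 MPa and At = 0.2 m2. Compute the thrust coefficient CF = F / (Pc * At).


CF = 3688000 / (10e6 * 0.2) = 1.84

1.84


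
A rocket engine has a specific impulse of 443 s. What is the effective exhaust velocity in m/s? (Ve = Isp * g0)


Ve = Isp * g0 = 443 * 9.81 = 4345.8 m/s

4345.8 m/s


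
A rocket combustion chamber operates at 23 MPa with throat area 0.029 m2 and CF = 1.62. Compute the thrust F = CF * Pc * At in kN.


F = 1.62 * 23e6 * 0.029 = 1.0805e+06 N = 1080.5 kN

1080.5 kN


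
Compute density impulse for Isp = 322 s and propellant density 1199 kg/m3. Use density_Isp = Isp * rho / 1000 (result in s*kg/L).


rho*Isp = 322 * 1199 / 1000 = 386 s*kg/L

386 s*kg/L


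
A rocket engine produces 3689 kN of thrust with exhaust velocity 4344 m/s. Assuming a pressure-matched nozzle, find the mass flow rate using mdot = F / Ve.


mdot = F / Ve = 3689000 / 4344 = 849.2 kg/s

849.2 kg/s


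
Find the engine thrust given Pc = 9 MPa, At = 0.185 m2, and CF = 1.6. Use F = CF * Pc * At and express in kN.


F = 1.6 * 9e6 * 0.185 = 2.6640e+06 N = 2664.0 kN

2664.0 kN


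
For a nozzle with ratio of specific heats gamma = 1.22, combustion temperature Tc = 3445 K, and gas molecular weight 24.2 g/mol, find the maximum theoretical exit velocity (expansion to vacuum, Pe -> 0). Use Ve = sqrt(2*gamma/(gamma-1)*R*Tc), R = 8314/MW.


R = 8314 / 24.2 = 343.55 J/(kg.K)
Ve = sqrt(2 * 1.22 / (1.22 - 1) * 343.55 * 3445) = 3623 m/s

3623 m/s


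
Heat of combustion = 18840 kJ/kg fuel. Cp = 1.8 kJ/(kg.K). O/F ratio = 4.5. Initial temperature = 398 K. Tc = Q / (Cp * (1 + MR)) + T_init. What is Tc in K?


Tc = 18840 / (1.8 * (1 + 4.5)) + 398 = 2301 K

2301 K


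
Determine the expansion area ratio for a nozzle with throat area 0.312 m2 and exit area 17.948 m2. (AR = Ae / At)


AR = 17.948 / 0.312 = 57.5

57.5
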